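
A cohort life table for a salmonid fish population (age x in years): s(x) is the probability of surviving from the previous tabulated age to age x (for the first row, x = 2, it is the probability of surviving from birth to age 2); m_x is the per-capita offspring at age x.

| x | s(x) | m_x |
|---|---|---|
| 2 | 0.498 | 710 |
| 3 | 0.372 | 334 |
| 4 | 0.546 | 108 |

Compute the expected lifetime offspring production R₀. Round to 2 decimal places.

Survivorship from birth: l_x = s_2·s_3·…·s_x.
  l_2 = 0.49800
  l_3 = 0.18526
  l_4 = 0.10115
R₀ = Σ l_x m_x:
  age 2: 0.49800 × 710 = 353.5800
  age 3: 0.18526 × 334 = 61.8768
  age 4: 0.10115 × 108 = 10.9242
R₀ = 353.5800 + 61.8768 + 10.9242 = 426.3810

426.38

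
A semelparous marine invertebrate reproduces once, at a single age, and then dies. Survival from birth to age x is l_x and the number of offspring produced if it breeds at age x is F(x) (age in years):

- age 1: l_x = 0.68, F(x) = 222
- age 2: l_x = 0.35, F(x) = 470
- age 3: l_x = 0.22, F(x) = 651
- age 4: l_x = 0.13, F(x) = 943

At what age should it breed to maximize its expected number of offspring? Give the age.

2

Expected offspring if breeding at age x = l_x × F(x):
  age 1: 0.68 × 222 = 150.960
  age 2: 0.35 × 470 = 164.500
  age 3: 0.22 × 651 = 143.220
  age 4: 0.13 × 943 = 122.590
Maximum at age 2 (164.500).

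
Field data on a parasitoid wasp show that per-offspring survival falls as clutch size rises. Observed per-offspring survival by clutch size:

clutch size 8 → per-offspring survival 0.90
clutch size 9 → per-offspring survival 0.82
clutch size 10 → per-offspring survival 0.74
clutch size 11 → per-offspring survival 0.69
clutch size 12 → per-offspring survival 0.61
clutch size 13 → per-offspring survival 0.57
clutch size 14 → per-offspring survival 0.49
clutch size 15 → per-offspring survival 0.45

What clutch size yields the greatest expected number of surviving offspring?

11

Expected surviving offspring = c × s(c):
  c=8: 8 × 0.90 = 7.200
  c=9: 9 × 0.82 = 7.380
  c=10: 10 × 0.74 = 7.400
  c=11: 11 × 0.69 = 7.590
  c=12: 12 × 0.61 = 7.320
  c=13: 13 × 0.57 = 7.410
  c=14: 14 × 0.49 = 6.860
  c=15: 15 × 0.45 = 6.750
Maximum at c = 11 (7.590 surviving offspring).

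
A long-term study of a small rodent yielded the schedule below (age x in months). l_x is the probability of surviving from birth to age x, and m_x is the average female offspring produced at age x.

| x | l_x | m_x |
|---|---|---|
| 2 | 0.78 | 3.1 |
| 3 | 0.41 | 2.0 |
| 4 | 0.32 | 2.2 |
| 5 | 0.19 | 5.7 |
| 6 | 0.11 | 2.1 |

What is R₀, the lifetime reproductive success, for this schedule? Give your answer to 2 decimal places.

5.26

R₀ = Σ l_x m_x:
  age 2: 0.78 × 3.1 = 2.4180
  age 3: 0.41 × 2.0 = 0.8200
  age 4: 0.32 × 2.2 = 0.7040
  age 5: 0.19 × 5.7 = 1.0830
  age 6: 0.11 × 2.1 = 0.2310
R₀ = 2.4180 + 0.8200 + 0.7040 + 1.0830 + 0.2310 = 5.2560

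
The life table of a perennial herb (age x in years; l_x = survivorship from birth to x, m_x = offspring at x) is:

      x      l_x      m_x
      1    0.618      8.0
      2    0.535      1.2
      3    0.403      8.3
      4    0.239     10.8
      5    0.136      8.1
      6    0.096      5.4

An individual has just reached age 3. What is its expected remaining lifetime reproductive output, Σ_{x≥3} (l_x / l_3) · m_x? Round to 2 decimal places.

l_3 = 0.403. Conditional survival from age 3 to x is l_x / l_3.
  x=3: (0.403/0.403) × 8.3 = 8.3000
  x=4: (0.239/0.403) × 10.8 = 6.4050
  x=5: (0.136/0.403) × 8.1 = 2.7335
  x=6: (0.096/0.403) × 5.4 = 1.2864
Sum = 8.3000 + 6.4050 + 2.7335 + 1.2864 = 18.7248

18.72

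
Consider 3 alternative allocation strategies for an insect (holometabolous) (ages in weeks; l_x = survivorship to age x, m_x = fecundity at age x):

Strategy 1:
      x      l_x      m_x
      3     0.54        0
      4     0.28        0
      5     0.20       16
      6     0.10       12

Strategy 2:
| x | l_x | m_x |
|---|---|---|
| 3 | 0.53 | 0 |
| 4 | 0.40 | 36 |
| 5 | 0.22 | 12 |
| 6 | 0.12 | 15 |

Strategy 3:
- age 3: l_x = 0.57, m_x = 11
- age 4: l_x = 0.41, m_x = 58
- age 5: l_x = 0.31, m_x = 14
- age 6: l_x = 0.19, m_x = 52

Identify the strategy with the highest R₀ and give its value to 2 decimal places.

Strategy 1: R₀ = 0.54×0 + 0.28×0 + 0.20×16 + 0.10×12 = 4.4000
Strategy 2: R₀ = 0.53×0 + 0.40×36 + 0.22×12 + 0.12×15 = 18.8400
Strategy 3: R₀ = 0.57×11 + 0.41×58 + 0.31×14 + 0.19×52 = 44.2700
Highest R₀: strategy 3 with 44.2700.

44.27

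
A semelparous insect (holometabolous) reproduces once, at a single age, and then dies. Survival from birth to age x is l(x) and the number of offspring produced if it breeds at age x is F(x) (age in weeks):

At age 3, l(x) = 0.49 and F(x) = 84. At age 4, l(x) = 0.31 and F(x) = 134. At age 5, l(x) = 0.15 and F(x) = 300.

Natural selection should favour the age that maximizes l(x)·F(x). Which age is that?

5

Expected offspring if breeding at age x = l(x) × F(x):
  age 3: 0.49 × 84 = 41.160
  age 4: 0.31 × 134 = 41.540
  age 5: 0.15 × 300 = 45.000
Maximum at age 5 (45.000).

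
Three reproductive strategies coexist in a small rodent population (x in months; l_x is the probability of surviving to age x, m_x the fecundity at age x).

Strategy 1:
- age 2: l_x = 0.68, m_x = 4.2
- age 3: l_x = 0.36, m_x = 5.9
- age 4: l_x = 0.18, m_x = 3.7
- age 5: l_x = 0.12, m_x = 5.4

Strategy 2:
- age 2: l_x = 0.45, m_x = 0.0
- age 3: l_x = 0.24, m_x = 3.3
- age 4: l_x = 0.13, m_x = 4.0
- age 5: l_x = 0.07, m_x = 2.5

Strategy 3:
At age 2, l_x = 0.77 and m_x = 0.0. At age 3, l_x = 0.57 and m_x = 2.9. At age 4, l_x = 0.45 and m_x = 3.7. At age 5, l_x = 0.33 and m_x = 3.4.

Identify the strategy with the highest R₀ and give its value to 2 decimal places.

Strategy 1: R₀ = 0.68×4.2 + 0.36×5.9 + 0.18×3.7 + 0.12×5.4 = 6.2940
Strategy 2: R₀ = 0.45×0.0 + 0.24×3.3 + 0.13×4.0 + 0.07×2.5 = 1.4870
Strategy 3: R₀ = 0.77×0.0 + 0.57×2.9 + 0.45×3.7 + 0.33×3.4 = 4.4400
Highest R₀: strategy 1 with 6.2940.

6.29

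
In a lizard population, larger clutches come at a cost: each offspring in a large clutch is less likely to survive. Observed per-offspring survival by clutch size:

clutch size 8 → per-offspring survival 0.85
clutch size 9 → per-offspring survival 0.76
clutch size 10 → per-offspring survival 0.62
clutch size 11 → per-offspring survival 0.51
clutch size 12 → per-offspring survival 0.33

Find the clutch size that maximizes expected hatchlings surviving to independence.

Expected hatchlings surviving to independence = c × s(c):
  c=8: 8 × 0.85 = 6.800
  c=9: 9 × 0.76 = 6.840
  c=10: 10 × 0.62 = 6.200
  c=11: 11 × 0.51 = 5.610
  c=12: 12 × 0.33 = 3.960
Maximum at c = 9 (6.840 hatchlings surviving to independence).

9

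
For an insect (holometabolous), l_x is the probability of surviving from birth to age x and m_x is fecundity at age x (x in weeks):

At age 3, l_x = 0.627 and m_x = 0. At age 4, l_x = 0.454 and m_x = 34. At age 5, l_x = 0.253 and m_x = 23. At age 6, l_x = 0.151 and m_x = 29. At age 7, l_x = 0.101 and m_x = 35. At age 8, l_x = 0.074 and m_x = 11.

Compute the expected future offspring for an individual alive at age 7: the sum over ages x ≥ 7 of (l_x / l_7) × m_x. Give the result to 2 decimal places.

l_7 = 0.101. Conditional survival from age 7 to x is l_x / l_7.
  x=7: (0.101/0.101) × 35 = 35.0000
  x=8: (0.074/0.101) × 11 = 8.0594
Sum = 35.0000 + 8.0594 = 43.0594

43.06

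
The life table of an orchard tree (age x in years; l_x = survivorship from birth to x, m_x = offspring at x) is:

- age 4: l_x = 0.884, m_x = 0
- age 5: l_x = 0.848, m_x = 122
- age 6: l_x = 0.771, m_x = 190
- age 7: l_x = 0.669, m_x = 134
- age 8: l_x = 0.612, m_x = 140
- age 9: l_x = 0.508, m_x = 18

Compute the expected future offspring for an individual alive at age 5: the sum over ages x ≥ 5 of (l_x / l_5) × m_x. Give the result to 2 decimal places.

512.28

l_5 = 0.848. Conditional survival from age 5 to x is l_x / l_5.
  x=5: (0.848/0.848) × 122 = 122.0000
  x=6: (0.771/0.848) × 190 = 172.7476
  x=7: (0.669/0.848) × 134 = 105.7146
  x=8: (0.612/0.848) × 140 = 101.0377
  x=9: (0.508/0.848) × 18 = 10.7830
Sum = 122.0000 + 172.7476 + 105.7146 + 101.0377 + 10.7830 = 512.2830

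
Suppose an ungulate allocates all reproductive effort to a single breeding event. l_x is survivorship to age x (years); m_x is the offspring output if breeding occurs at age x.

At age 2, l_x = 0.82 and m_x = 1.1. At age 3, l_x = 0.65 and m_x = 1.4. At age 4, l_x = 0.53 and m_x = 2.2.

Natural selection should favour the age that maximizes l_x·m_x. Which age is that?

Expected offspring if breeding at age x = l_x × m_x:
  age 2: 0.82 × 1.1 = 0.902
  age 3: 0.65 × 1.4 = 0.910
  age 4: 0.53 × 2.2 = 1.166
Maximum at age 4 (1.166).

4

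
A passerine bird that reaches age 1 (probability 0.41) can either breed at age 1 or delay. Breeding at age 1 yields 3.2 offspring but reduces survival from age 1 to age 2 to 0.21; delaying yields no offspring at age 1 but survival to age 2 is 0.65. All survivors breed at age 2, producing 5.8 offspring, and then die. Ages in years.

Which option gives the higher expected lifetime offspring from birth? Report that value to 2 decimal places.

breed at age 1: R₀ = 0.41 × (3.2 + 0.21 × 5.8) = 0.41 × 4.4180 = 1.8114
delay to age 2: R₀ = 0.41 × (0.65 × 5.8) = 0.41 × 3.7700 = 1.5457
Higher: breed at age 1 (1.8114).

1.81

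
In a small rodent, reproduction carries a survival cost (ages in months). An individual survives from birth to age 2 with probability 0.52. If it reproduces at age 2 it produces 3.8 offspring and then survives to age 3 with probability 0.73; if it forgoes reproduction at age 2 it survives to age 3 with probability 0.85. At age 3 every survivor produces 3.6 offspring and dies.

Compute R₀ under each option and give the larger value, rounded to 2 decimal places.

breed at age 2: R₀ = 0.52 × (3.8 + 0.73 × 3.6) = 0.52 × 6.4280 = 3.3426
delay to age 3: R₀ = 0.52 × (0.85 × 3.6) = 0.52 × 3.0600 = 1.5912
Higher: breed at age 2 (3.3426).

3.34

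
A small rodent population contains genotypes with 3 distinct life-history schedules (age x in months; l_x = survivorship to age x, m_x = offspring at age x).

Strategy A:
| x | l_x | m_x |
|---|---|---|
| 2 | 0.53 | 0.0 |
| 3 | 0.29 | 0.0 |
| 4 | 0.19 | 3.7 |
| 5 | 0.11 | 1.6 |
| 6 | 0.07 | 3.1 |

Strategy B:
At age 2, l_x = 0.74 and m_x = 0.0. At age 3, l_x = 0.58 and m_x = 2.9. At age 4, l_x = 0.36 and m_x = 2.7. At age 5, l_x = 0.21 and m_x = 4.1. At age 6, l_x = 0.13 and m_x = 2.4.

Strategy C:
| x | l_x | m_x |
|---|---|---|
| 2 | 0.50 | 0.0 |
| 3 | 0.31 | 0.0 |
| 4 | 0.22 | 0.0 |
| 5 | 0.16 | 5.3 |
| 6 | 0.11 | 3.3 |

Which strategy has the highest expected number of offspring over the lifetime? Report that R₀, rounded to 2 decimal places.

3.83

Strategy A: R₀ = 0.53×0.0 + 0.29×0.0 + 0.19×3.7 + 0.11×1.6 + 0.07×3.1 = 1.0960
Strategy B: R₀ = 0.74×0.0 + 0.58×2.9 + 0.36×2.7 + 0.21×4.1 + 0.13×2.4 = 3.8270
Strategy C: R₀ = 0.50×0.0 + 0.31×0.0 + 0.22×0.0 + 0.16×5.3 + 0.11×3.3 = 1.2110
Highest R₀: strategy B with 3.8270.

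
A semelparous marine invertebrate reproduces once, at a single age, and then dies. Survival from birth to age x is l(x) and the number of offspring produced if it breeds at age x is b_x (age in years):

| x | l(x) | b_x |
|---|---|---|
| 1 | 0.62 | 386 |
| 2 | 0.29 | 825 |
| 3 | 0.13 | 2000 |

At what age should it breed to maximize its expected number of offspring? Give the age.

Expected offspring if breeding at age x = l(x) × b_x:
  age 1: 0.62 × 386 = 239.320
  age 2: 0.29 × 825 = 239.250
  age 3: 0.13 × 2000 = 260.000
Maximum at age 3 (260.000).

3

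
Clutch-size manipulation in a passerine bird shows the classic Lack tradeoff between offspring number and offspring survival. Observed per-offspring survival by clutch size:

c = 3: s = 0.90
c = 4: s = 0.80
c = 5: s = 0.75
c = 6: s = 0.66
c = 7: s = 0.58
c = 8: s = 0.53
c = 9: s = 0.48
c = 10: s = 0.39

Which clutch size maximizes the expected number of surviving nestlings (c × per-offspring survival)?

Expected surviving nestlings = c × s(c):
  c=3: 3 × 0.90 = 2.700
  c=4: 4 × 0.80 = 3.200
  c=5: 5 × 0.75 = 3.750
  c=6: 6 × 0.66 = 3.960
  c=7: 7 × 0.58 = 4.060
  c=8: 8 × 0.53 = 4.240
  c=9: 9 × 0.48 = 4.320
  c=10: 10 × 0.39 = 3.900
Maximum at c = 9 (4.320 surviving nestlings).

9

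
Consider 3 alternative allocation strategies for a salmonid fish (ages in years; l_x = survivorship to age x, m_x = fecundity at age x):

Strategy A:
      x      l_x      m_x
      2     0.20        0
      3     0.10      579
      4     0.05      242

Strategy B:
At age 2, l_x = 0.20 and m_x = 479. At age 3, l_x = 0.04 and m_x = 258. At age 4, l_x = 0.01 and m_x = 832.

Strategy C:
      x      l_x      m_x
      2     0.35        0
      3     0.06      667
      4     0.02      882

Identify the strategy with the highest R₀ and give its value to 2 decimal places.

Strategy A: R₀ = 0.20×0 + 0.10×579 + 0.05×242 = 70.0000
Strategy B: R₀ = 0.20×479 + 0.04×258 + 0.01×832 = 114.4400
Strategy C: R₀ = 0.35×0 + 0.06×667 + 0.02×882 = 57.6600
Highest R₀: strategy B with 114.4400.

114.44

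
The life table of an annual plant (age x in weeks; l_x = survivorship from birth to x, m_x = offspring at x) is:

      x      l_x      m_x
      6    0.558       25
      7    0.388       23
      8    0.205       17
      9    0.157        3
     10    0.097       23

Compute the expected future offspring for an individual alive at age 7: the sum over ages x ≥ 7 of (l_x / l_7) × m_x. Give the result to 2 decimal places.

38.95

l_7 = 0.388. Conditional survival from age 7 to x is l_x / l_7.
  x=7: (0.388/0.388) × 23 = 23.0000
  x=8: (0.205/0.388) × 17 = 8.9820
  x=9: (0.157/0.388) × 3 = 1.2139
  x=10: (0.097/0.388) × 23 = 5.7500
Sum = 23.0000 + 8.9820 + 1.2139 + 5.7500 = 38.9459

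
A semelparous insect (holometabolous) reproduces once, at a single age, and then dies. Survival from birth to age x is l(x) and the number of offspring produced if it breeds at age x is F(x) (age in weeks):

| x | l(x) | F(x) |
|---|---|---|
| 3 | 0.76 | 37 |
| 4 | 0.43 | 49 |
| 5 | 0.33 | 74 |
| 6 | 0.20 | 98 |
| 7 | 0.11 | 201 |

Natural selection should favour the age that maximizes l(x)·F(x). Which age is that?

Expected offspring if breeding at age x = l(x) × F(x):
  age 3: 0.76 × 37 = 28.120
  age 4: 0.43 × 49 = 21.070
  age 5: 0.33 × 74 = 24.420
  age 6: 0.20 × 98 = 19.600
  age 7: 0.11 × 201 = 22.110
Maximum at age 3 (28.120).

3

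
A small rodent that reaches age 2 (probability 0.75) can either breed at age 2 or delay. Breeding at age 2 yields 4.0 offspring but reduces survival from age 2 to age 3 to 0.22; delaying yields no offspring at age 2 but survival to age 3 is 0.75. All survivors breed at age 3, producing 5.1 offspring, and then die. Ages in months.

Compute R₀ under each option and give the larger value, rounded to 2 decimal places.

breed at age 2: R₀ = 0.75 × (4.0 + 0.22 × 5.1) = 0.75 × 5.1220 = 3.8415
delay to age 3: R₀ = 0.75 × (0.75 × 5.1) = 0.75 × 3.8250 = 2.8687
Higher: breed at age 2 (3.8415).

3.84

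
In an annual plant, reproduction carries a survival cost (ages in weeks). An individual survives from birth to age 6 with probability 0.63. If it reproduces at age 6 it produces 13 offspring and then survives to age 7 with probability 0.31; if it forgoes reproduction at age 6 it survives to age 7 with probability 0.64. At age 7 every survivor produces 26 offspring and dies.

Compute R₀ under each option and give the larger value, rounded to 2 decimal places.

13.27

breed at age 6: R₀ = 0.63 × (13 + 0.31 × 26) = 0.63 × 21.0600 = 13.2678
delay to age 7: R₀ = 0.63 × (0.64 × 26) = 0.63 × 16.6400 = 10.4832
Higher: breed at age 6 (13.2678).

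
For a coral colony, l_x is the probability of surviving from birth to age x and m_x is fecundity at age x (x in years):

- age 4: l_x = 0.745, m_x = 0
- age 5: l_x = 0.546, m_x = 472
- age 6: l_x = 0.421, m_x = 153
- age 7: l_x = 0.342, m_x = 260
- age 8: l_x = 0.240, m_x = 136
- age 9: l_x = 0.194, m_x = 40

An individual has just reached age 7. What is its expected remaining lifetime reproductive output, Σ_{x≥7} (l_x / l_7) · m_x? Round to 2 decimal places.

378.13

l_7 = 0.342. Conditional survival from age 7 to x is l_x / l_7.
  x=7: (0.342/0.342) × 260 = 260.0000
  x=8: (0.240/0.342) × 136 = 95.4386
  x=9: (0.194/0.342) × 40 = 22.6901
Sum = 260.0000 + 95.4386 + 22.6901 = 378.1287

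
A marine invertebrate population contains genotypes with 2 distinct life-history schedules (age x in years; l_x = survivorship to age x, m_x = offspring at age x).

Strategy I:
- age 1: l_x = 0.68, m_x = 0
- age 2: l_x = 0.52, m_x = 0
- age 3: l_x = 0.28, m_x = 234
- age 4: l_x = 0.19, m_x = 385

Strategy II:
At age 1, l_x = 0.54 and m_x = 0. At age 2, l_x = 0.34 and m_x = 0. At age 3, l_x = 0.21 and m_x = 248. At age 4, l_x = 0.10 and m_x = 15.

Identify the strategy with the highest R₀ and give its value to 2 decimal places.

Strategy I: R₀ = 0.68×0 + 0.52×0 + 0.28×234 + 0.19×385 = 138.6700
Strategy II: R₀ = 0.54×0 + 0.34×0 + 0.21×248 + 0.10×15 = 53.5800
Highest R₀: strategy I with 138.6700.

138.67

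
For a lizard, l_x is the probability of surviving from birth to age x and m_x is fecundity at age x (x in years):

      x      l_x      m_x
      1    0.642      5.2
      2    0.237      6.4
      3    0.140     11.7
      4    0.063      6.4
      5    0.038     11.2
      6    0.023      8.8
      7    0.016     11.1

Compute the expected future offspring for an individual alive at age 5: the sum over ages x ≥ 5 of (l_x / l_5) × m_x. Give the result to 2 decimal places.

l_5 = 0.038. Conditional survival from age 5 to x is l_x / l_5.
  x=5: (0.038/0.038) × 11.2 = 11.2000
  x=6: (0.023/0.038) × 8.8 = 5.3263
  x=7: (0.016/0.038) × 11.1 = 4.6737
Sum = 11.2000 + 5.3263 + 4.6737 = 21.2000

21.20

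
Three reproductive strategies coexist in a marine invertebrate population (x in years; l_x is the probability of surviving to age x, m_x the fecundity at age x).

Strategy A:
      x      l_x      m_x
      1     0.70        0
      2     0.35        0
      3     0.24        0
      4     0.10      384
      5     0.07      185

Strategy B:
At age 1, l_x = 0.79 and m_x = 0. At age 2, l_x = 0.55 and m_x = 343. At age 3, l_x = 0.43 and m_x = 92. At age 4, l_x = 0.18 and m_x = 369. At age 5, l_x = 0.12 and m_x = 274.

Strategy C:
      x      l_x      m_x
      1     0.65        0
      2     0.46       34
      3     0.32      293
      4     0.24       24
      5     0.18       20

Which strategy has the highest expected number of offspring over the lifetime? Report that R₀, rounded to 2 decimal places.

327.51

Strategy A: R₀ = 0.70×0 + 0.35×0 + 0.24×0 + 0.10×384 + 0.07×185 = 51.3500
Strategy B: R₀ = 0.79×0 + 0.55×343 + 0.43×92 + 0.18×369 + 0.12×274 = 327.5100
Strategy C: R₀ = 0.65×0 + 0.46×34 + 0.32×293 + 0.24×24 + 0.18×20 = 118.7600
Highest R₀: strategy B with 327.5100.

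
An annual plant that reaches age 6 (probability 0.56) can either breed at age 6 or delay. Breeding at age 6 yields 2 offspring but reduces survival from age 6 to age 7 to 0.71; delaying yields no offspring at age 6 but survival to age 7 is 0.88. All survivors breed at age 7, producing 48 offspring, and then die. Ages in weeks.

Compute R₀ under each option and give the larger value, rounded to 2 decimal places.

breed at age 6: R₀ = 0.56 × (2 + 0.71 × 48) = 0.56 × 36.0800 = 20.2048
delay to age 7: R₀ = 0.56 × (0.88 × 48) = 0.56 × 42.2400 = 23.6544
Higher: delay to age 7 (23.6544).

23.65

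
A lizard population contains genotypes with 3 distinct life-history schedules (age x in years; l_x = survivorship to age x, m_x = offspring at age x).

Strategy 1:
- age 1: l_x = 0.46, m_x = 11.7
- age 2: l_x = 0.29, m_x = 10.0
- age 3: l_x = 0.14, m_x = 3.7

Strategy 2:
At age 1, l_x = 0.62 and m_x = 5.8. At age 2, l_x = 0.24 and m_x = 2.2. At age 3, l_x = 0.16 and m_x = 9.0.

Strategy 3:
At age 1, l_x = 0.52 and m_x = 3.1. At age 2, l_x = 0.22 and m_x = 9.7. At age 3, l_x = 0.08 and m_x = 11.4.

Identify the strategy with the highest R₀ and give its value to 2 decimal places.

8.80

Strategy 1: R₀ = 0.46×11.7 + 0.29×10.0 + 0.14×3.7 = 8.8000
Strategy 2: R₀ = 0.62×5.8 + 0.24×2.2 + 0.16×9.0 = 5.5640
Strategy 3: R₀ = 0.52×3.1 + 0.22×9.7 + 0.08×11.4 = 4.6580
Highest R₀: strategy 1 with 8.8000.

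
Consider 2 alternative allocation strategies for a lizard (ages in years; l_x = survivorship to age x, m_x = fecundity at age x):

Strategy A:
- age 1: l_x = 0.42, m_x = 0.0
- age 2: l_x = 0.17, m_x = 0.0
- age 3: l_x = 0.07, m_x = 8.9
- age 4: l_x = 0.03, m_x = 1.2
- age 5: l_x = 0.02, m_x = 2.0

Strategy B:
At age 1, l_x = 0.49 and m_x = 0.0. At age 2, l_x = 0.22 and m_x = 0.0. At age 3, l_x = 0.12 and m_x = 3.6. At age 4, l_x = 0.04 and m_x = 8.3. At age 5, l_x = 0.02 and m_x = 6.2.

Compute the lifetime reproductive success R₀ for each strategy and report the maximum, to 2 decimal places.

0.89

Strategy A: R₀ = 0.42×0.0 + 0.17×0.0 + 0.07×8.9 + 0.03×1.2 + 0.02×2.0 = 0.6990
Strategy B: R₀ = 0.49×0.0 + 0.22×0.0 + 0.12×3.6 + 0.04×8.3 + 0.02×6.2 = 0.8880
Highest R₀: strategy B with 0.8880.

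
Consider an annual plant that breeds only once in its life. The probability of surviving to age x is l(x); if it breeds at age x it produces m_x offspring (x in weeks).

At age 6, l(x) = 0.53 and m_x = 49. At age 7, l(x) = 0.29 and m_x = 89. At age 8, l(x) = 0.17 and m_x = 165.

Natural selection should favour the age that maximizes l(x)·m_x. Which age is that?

8

Expected offspring if breeding at age x = l(x) × m_x:
  age 6: 0.53 × 49 = 25.970
  age 7: 0.29 × 89 = 25.810
  age 8: 0.17 × 165 = 28.050
Maximum at age 8 (28.050).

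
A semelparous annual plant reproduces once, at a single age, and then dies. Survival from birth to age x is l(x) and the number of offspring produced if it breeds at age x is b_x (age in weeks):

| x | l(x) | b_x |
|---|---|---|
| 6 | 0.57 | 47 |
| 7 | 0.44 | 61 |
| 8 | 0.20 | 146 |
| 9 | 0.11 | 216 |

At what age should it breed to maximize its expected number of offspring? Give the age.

Expected offspring if breeding at age x = l(x) × b_x:
  age 6: 0.57 × 47 = 26.790
  age 7: 0.44 × 61 = 26.840
  age 8: 0.20 × 146 = 29.200
  age 9: 0.11 × 216 = 23.760
Maximum at age 8 (29.200).

8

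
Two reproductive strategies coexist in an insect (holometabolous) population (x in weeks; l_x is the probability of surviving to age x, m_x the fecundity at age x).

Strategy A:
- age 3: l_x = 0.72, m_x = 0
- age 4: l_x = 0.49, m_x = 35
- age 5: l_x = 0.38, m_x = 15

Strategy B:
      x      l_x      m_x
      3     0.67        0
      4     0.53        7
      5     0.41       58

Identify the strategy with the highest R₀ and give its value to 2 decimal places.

Strategy A: R₀ = 0.72×0 + 0.49×35 + 0.38×15 = 22.8500
Strategy B: R₀ = 0.67×0 + 0.53×7 + 0.41×58 = 27.4900
Highest R₀: strategy B with 27.4900.

27.49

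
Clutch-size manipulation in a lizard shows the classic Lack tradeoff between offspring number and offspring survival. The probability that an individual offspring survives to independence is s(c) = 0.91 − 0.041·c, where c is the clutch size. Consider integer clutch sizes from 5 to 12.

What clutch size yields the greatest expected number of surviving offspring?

Expected surviving offspring = c × s(c):
  c=5: 5 × 0.705 = 3.525
  c=6: 6 × 0.664 = 3.984
  c=7: 7 × 0.623 = 4.361
  c=8: 8 × 0.582 = 4.656
  c=9: 9 × 0.541 = 4.869
  c=10: 10 × 0.500 = 5.000
  c=11: 11 × 0.459 = 5.049
  c=12: 12 × 0.418 = 5.016
Maximum at c = 11 (5.049 surviving offspring).

11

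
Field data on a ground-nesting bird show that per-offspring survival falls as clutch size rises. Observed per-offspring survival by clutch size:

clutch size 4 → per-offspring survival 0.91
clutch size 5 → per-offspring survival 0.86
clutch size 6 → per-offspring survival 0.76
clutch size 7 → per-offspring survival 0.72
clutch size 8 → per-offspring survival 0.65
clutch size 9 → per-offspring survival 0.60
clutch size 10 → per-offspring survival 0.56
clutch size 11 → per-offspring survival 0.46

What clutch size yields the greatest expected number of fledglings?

10

Expected fledglings = c × s(c):
  c=4: 4 × 0.91 = 3.640
  c=5: 5 × 0.86 = 4.300
  c=6: 6 × 0.76 = 4.560
  c=7: 7 × 0.72 = 5.040
  c=8: 8 × 0.65 = 5.200
  c=9: 9 × 0.60 = 5.400
  c=10: 10 × 0.56 = 5.600
  c=11: 11 × 0.46 = 5.060
Maximum at c = 10 (5.600 fledglings).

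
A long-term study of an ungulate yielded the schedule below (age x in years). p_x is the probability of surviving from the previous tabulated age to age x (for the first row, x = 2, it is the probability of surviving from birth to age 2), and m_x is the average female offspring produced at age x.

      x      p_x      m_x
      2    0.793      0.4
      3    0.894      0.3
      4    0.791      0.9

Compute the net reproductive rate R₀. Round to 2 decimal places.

1.03

Survivorship from birth: l_x = p_2·p_3·…·p_x.
  l_2 = 0.79300
  l_3 = 0.70894
  l_4 = 0.56077
R₀ = Σ l_x m_x:
  age 2: 0.79300 × 0.4 = 0.3172
  age 3: 0.70894 × 0.3 = 0.2127
  age 4: 0.56077 × 0.9 = 0.5047
R₀ = 0.3172 + 0.2127 + 0.5047 = 1.0346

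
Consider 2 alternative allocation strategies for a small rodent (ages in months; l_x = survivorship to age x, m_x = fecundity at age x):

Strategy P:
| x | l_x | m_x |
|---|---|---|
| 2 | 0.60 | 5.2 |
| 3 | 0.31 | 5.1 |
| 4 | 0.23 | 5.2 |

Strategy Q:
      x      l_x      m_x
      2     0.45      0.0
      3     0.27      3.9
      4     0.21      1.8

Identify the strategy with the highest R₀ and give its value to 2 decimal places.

5.90

Strategy P: R₀ = 0.60×5.2 + 0.31×5.1 + 0.23×5.2 = 5.8970
Strategy Q: R₀ = 0.45×0.0 + 0.27×3.9 + 0.21×1.8 = 1.4310
Highest R₀: strategy P with 5.8970.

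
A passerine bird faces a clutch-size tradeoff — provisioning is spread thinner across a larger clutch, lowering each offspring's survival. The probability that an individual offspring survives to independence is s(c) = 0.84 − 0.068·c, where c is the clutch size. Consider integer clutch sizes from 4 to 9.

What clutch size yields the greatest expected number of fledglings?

Expected fledglings = c × s(c):
  c=4: 4 × 0.568 = 2.272
  c=5: 5 × 0.500 = 2.500
  c=6: 6 × 0.432 = 2.592
  c=7: 7 × 0.364 = 2.548
  c=8: 8 × 0.296 = 2.368
  c=9: 9 × 0.228 = 2.052
Maximum at c = 6 (2.592 fledglings).

6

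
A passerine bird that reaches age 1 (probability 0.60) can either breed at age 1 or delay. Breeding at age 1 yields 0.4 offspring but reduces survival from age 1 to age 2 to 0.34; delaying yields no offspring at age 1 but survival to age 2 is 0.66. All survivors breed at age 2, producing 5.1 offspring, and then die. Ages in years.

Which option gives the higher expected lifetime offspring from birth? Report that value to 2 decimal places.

2.02

breed at age 1: R₀ = 0.60 × (0.4 + 0.34 × 5.1) = 0.60 × 2.1340 = 1.2804
delay to age 2: R₀ = 0.60 × (0.66 × 5.1) = 0.60 × 3.3660 = 2.0196
Higher: delay to age 2 (2.0196).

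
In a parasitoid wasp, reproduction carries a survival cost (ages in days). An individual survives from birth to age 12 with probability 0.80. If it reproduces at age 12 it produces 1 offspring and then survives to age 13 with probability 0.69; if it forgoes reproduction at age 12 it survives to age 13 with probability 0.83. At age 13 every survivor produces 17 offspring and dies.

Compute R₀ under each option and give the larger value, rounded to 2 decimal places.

11.29

breed at age 12: R₀ = 0.80 × (1 + 0.69 × 17) = 0.80 × 12.7300 = 10.1840
delay to age 13: R₀ = 0.80 × (0.83 × 17) = 0.80 × 14.1100 = 11.2880
Higher: delay to age 13 (11.2880).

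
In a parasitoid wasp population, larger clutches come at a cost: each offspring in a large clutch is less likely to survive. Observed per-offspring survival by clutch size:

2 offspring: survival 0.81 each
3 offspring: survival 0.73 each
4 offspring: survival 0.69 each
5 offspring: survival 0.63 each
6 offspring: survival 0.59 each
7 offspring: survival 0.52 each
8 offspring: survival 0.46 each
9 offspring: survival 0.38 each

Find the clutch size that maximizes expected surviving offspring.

8

Expected surviving offspring = c × s(c):
  c=2: 2 × 0.81 = 1.620
  c=3: 3 × 0.73 = 2.190
  c=4: 4 × 0.69 = 2.760
  c=5: 5 × 0.63 = 3.150
  c=6: 6 × 0.59 = 3.540
  c=7: 7 × 0.52 = 3.640
  c=8: 8 × 0.46 = 3.680
  c=9: 9 × 0.38 = 3.420
Maximum at c = 8 (3.680 surviving offspring).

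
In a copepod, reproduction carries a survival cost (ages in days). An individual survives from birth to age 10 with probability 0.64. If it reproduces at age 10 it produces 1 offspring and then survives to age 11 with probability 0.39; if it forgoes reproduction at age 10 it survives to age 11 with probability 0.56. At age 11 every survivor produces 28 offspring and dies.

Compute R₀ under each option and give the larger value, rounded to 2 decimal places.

10.04

breed at age 10: R₀ = 0.64 × (1 + 0.39 × 28) = 0.64 × 11.9200 = 7.6288
delay to age 11: R₀ = 0.64 × (0.56 × 28) = 0.64 × 15.6800 = 10.0352
Higher: delay to age 11 (10.0352).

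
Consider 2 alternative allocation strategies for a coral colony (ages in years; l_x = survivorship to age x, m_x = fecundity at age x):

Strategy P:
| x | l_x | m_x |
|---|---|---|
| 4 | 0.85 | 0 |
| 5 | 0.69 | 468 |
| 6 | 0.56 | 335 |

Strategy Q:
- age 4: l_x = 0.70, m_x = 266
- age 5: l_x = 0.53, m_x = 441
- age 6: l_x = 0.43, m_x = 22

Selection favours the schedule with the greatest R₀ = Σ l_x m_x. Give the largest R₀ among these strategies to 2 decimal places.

510.52

Strategy P: R₀ = 0.85×0 + 0.69×468 + 0.56×335 = 510.5200
Strategy Q: R₀ = 0.70×266 + 0.53×441 + 0.43×22 = 429.3900
Highest R₀: strategy P with 510.5200.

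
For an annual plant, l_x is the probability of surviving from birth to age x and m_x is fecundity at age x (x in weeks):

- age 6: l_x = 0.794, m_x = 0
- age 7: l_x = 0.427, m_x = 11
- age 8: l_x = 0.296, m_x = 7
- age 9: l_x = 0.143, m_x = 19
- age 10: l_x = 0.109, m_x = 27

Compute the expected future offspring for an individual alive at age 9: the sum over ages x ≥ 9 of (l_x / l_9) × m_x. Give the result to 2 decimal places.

l_9 = 0.143. Conditional survival from age 9 to x is l_x / l_9.
  x=9: (0.143/0.143) × 19 = 19.0000
  x=10: (0.109/0.143) × 27 = 20.5804
Sum = 19.0000 + 20.5804 = 39.5804

39.58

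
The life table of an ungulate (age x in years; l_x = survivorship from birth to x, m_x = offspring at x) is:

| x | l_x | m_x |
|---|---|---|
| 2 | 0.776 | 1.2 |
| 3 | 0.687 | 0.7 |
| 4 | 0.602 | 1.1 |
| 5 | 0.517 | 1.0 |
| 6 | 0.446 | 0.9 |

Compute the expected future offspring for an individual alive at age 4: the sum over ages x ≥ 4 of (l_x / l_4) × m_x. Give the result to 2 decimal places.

l_4 = 0.602. Conditional survival from age 4 to x is l_x / l_4.
  x=4: (0.602/0.602) × 1.1 = 1.1000
  x=5: (0.517/0.602) × 1.0 = 0.8588
  x=6: (0.446/0.602) × 0.9 = 0.6668
Sum = 1.1000 + 0.8588 + 0.6668 = 2.6256

2.63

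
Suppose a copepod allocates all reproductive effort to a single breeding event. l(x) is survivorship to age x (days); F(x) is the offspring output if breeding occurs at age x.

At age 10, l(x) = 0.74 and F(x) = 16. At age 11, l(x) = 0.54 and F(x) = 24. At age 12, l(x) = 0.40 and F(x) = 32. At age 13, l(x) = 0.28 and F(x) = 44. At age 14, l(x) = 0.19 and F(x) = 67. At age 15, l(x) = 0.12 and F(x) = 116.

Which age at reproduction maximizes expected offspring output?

Expected offspring if breeding at age x = l(x) × F(x):
  age 10: 0.74 × 16 = 11.840
  age 11: 0.54 × 24 = 12.960
  age 12: 0.40 × 32 = 12.800
  age 13: 0.28 × 44 = 12.320
  age 14: 0.19 × 67 = 12.730
  age 15: 0.12 × 116 = 13.920
Maximum at age 15 (13.920).

15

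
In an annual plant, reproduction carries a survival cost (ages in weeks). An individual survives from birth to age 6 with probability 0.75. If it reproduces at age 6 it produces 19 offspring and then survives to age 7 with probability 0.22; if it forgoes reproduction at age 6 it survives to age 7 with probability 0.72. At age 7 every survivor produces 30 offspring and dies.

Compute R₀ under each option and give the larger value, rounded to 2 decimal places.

19.20

breed at age 6: R₀ = 0.75 × (19 + 0.22 × 30) = 0.75 × 25.6000 = 19.2000
delay to age 7: R₀ = 0.75 × (0.72 × 30) = 0.75 × 21.6000 = 16.2000
Higher: breed at age 6 (19.2000).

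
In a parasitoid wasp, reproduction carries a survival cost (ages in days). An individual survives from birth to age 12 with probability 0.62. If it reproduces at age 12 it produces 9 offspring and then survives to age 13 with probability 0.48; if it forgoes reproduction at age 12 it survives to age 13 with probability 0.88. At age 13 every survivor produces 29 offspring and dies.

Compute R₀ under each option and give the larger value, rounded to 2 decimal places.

breed at age 12: R₀ = 0.62 × (9 + 0.48 × 29) = 0.62 × 22.9200 = 14.2104
delay to age 13: R₀ = 0.62 × (0.88 × 29) = 0.62 × 25.5200 = 15.8224
Higher: delay to age 13 (15.8224).

15.82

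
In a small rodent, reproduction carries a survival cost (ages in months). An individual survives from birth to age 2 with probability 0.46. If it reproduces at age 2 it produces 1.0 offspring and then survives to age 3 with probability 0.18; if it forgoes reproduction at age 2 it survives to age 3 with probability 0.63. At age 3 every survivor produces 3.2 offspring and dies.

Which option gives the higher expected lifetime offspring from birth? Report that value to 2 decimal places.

breed at age 2: R₀ = 0.46 × (1.0 + 0.18 × 3.2) = 0.46 × 1.5760 = 0.7250
delay to age 3: R₀ = 0.46 × (0.63 × 3.2) = 0.46 × 2.0160 = 0.9274
Higher: delay to age 3 (0.9274).

0.93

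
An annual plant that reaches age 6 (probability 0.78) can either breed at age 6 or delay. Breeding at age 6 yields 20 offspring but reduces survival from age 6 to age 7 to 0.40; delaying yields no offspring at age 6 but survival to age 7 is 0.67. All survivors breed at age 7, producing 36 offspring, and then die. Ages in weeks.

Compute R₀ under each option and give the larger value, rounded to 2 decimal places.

breed at age 6: R₀ = 0.78 × (20 + 0.40 × 36) = 0.78 × 34.4000 = 26.8320
delay to age 7: R₀ = 0.78 × (0.67 × 36) = 0.78 × 24.1200 = 18.8136
Higher: breed at age 6 (26.8320).

26.83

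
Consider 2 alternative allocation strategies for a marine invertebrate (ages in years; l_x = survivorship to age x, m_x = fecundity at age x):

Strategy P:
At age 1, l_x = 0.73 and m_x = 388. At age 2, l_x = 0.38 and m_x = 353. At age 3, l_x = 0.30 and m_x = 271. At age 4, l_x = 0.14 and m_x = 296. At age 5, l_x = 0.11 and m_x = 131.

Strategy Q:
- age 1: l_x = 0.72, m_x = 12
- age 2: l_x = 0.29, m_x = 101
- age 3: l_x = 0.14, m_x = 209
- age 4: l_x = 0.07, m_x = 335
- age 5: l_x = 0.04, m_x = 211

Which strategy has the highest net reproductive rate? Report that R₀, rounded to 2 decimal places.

554.53

Strategy P: R₀ = 0.73×388 + 0.38×353 + 0.30×271 + 0.14×296 + 0.11×131 = 554.5300
Strategy Q: R₀ = 0.72×12 + 0.29×101 + 0.14×209 + 0.07×335 + 0.04×211 = 99.0800
Highest R₀: strategy P with 554.5300.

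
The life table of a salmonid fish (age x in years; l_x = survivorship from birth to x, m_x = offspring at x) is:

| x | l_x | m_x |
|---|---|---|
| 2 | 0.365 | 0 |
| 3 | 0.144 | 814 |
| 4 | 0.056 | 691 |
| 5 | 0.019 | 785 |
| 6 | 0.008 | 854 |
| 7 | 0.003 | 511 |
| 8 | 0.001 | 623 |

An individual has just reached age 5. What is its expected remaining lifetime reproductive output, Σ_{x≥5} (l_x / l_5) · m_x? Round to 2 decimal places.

l_5 = 0.019. Conditional survival from age 5 to x is l_x / l_5.
  x=5: (0.019/0.019) × 785 = 785.0000
  x=6: (0.008/0.019) × 854 = 359.5789
  x=7: (0.003/0.019) × 511 = 80.6842
  x=8: (0.001/0.019) × 623 = 32.7895
Sum = 785.0000 + 359.5789 + 80.6842 + 32.7895 = 1258.0526

1258.05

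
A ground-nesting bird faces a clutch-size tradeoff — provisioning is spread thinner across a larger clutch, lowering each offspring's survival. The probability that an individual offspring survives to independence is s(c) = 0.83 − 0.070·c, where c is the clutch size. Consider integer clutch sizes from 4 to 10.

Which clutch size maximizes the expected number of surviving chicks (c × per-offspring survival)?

Expected surviving chicks = c × s(c):
  c=4: 4 × 0.550 = 2.200
  c=5: 5 × 0.480 = 2.400
  c=6: 6 × 0.410 = 2.460
  c=7: 7 × 0.340 = 2.380
  c=8: 8 × 0.270 = 2.160
  c=9: 9 × 0.200 = 1.800
  c=10: 10 × 0.130 = 1.300
Maximum at c = 6 (2.460 surviving chicks).

6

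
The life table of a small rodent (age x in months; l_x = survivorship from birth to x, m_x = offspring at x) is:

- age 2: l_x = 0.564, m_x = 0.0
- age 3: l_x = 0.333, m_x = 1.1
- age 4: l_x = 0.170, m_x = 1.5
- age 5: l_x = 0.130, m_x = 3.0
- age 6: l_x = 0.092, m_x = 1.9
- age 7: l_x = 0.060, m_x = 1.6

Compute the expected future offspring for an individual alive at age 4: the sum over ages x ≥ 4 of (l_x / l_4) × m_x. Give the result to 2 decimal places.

l_4 = 0.170. Conditional survival from age 4 to x is l_x / l_4.
  x=4: (0.170/0.170) × 1.5 = 1.5000
  x=5: (0.130/0.170) × 3.0 = 2.2941
  x=6: (0.092/0.170) × 1.9 = 1.0282
  x=7: (0.060/0.170) × 1.6 = 0.5647
Sum = 1.5000 + 2.2941 + 1.0282 + 0.5647 = 5.3871

5.39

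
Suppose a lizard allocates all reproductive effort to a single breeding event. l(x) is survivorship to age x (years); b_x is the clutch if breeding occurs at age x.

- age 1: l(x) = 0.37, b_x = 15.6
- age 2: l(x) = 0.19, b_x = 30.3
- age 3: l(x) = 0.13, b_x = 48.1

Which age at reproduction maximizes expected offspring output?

Expected offspring if breeding at age x = l(x) × b_x:
  age 1: 0.37 × 15.6 = 5.772
  age 2: 0.19 × 30.3 = 5.757
  age 3: 0.13 × 48.1 = 6.253
Maximum at age 3 (6.253).

3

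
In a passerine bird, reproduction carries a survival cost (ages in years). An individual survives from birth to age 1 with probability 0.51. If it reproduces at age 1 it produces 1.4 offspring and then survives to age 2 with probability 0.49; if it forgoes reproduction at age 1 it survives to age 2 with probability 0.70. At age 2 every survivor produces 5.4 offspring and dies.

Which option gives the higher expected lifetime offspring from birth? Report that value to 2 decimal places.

2.06

breed at age 1: R₀ = 0.51 × (1.4 + 0.49 × 5.4) = 0.51 × 4.0460 = 2.0635
delay to age 2: R₀ = 0.51 × (0.70 × 5.4) = 0.51 × 3.7800 = 1.9278
Higher: breed at age 1 (2.0635).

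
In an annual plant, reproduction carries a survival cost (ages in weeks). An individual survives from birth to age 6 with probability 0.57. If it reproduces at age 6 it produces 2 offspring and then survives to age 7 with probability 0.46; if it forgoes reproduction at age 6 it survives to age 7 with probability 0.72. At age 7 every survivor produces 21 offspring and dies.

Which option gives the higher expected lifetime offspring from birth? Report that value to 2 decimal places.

breed at age 6: R₀ = 0.57 × (2 + 0.46 × 21) = 0.57 × 11.6600 = 6.6462
delay to age 7: R₀ = 0.57 × (0.72 × 21) = 0.57 × 15.1200 = 8.6184
Higher: delay to age 7 (8.6184).

8.62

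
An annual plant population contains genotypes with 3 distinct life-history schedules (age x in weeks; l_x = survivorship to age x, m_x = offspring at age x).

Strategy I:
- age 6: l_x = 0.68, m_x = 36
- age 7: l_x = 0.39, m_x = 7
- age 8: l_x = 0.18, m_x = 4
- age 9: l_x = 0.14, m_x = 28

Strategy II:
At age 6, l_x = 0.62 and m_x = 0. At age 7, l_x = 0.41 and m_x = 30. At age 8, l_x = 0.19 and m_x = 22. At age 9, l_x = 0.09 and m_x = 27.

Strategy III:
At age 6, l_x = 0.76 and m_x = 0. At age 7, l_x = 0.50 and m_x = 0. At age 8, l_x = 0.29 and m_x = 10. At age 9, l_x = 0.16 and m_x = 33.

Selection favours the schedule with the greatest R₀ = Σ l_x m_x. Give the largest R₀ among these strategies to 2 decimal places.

31.85

Strategy I: R₀ = 0.68×36 + 0.39×7 + 0.18×4 + 0.14×28 = 31.8500
Strategy II: R₀ = 0.62×0 + 0.41×30 + 0.19×22 + 0.09×27 = 18.9100
Strategy III: R₀ = 0.76×0 + 0.50×0 + 0.29×10 + 0.16×33 = 8.1800
Highest R₀: strategy I with 31.8500.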